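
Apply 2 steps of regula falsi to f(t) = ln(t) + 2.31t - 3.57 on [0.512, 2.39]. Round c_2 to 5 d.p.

1.41027

False-position update: c = (a·f(b) − b·f(a))/(f(b) − f(a)); replace the endpoint whose sign matches f(c).
f(0.512000) = -3.056711, f(2.390000) = 2.822193
step 1: c = 1.488458, f(c) = 0.266079 > 0 → new bracket [0.512000, 1.488458]
step 2: c = 1.410266, f(c) = 0.031494 > 0 → new bracket [0.512000, 1.410266]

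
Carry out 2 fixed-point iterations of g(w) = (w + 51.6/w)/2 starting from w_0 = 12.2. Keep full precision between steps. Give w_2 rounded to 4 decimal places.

7.2481

w_1 = g(12.200000) = 8.214754
w_2 = g(8.214754) = 7.248068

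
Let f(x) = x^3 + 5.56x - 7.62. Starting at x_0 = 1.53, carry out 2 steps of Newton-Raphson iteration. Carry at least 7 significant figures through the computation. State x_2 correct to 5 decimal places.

1.11983

f'(x) = 3x^2 + 5.56
x_0 = 1.530000: f = 4.468377, f' = 12.582700 → x_1 = 1.530000 - (4.468377)/(12.582700) = 1.174879
x_1 = 1.174879: f = 0.534064, f' = 9.701024 → x_2 = 1.174879 - (0.534064)/(9.701024) = 1.119827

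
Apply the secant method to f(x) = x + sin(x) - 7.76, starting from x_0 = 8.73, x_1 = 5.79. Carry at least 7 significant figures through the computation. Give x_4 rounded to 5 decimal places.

7.04791

f(x_0) = 1.610215, f(x_1) = -2.443434
x_2 = 5.790000 - (-2.443434)·(5.790000 - 8.730000)/(-2.443434 - (1.610215)) = 7.562155; f(x_2) = 0.759876
x_3 = 7.562155 - (0.759876)·(7.562155 - 5.790000)/(0.759876 - (-2.443434)) = 7.141772; f(x_3) = 0.138692
x_4 = 7.141772 - (0.138692)·(7.141772 - 7.562155)/(0.138692 - (0.759876)) = 7.047913; f(x_4) = -0.019747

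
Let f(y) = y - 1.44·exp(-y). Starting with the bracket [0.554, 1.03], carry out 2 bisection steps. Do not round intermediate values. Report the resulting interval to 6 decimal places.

f(0.554000) = -0.273491, f(1.030000) = 0.515910 (opposite signs)
step 1: m = 0.792000, f(m) = 0.139769 > 0 → root in [0.554000, 0.792000]
step 2: m = 0.673000, f(m) = -0.061653 < 0 → root in [0.673000, 0.792000]

[0.673000, 0.792000]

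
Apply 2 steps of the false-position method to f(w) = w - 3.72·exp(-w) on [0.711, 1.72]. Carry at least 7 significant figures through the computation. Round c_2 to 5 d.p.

1.17117

f(0.711000) = -1.116088, f(1.720000) = 1.053874
step 1: c = 1.229964, f(c) = 0.142597 > 0 → new bracket [0.711000, 1.229964]
step 2: c = 1.171171, f(c) = 0.017956 > 0 → new bracket [0.711000, 1.171171]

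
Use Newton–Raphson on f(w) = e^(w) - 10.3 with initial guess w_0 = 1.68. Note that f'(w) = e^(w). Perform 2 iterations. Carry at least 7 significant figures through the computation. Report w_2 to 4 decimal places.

w_0 = 1.680000: f = -4.934444, f' = 5.365556 → w_1 = 1.680000 - (-4.934444)/(5.365556) = 2.599652
w_1 = 2.599652: f = 3.159053, f' = 13.459053 → w_2 = 2.599652 - (3.159053)/(13.459053) = 2.364936

2.3649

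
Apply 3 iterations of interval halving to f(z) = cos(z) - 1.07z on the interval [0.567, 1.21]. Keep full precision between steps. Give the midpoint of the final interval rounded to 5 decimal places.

0.68756

f(0.567000) = 0.236826, f(1.210000) = -0.941681 (opposite signs)
step 1: m = 0.888500, f(m) = -0.320118 < 0 → root in [0.567000, 0.888500]
step 2: m = 0.727750, f(m) = -0.032020 < 0 → root in [0.567000, 0.727750]
step 3: m = 0.647375, f(m) = 0.104978 > 0 → root in [0.647375, 0.727750]
Midpoint of [0.647375, 0.727750] = 0.687562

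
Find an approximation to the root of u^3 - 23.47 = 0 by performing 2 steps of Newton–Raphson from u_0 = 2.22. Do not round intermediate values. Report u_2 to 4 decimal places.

Newton update: u ← u − f(u)/f'(u).
f'(u) = 3u^2
u_0 = 2.220000: f = -12.528952, f' = 14.785200 → u_1 = 2.220000 - (-12.528952)/(14.785200) = 3.067398
u_1 = 3.067398: f = 5.390940, f' = 28.226795 → u_2 = 3.067398 - (5.390940)/(28.226795) = 2.876412

2.8764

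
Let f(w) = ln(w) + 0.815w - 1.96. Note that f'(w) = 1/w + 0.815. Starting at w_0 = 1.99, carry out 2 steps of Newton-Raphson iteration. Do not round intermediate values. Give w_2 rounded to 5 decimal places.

w_0 = 1.990000: f = 0.349985, f' = 1.317513 → w_1 = 1.990000 - (0.349985)/(1.317513) = 1.724360
w_1 = 1.724360: f = -0.009791, f' = 1.394925 → w_2 = 1.724360 - (-0.009791)/(1.394925) = 1.731379

1.73138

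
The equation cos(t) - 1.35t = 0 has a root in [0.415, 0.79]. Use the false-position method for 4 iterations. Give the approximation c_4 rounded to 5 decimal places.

0.60800

False-position update: c = (a·f(b) − b·f(a))/(f(b) − f(a)); replace the endpoint whose sign matches f(c).
f(0.415000) = 0.354866, f(0.790000) = -0.362655
step 1: c = 0.600465, f(c) = 0.014446 > 0 → new bracket [0.600465, 0.790000]
step 2: c = 0.607725, f(c) = 0.000520 > 0 → new bracket [0.607725, 0.790000]
step 3: c = 0.607986, f(c) = 0.000019 > 0 → new bracket [0.607986, 0.790000]
step 4: c = 0.607996, f(c) = 0.000001 > 0 → new bracket [0.607996, 0.790000]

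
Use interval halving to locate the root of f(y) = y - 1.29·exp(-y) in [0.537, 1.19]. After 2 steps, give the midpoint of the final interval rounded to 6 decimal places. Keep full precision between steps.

f(0.537000) = -0.217004, f(1.190000) = 0.797555 (opposite signs)
step 1: m = 0.863500, f(m) = 0.319528 > 0 → root in [0.537000, 0.863500]
step 2: m = 0.700250, f(m) = 0.059815 > 0 → root in [0.537000, 0.700250]
Midpoint of [0.537000, 0.700250] = 0.618625

0.618625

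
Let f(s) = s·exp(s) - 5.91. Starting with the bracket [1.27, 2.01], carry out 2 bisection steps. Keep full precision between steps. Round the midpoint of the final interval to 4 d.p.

1.3625

f(1.270000) = -1.387717, f(2.010000) = 9.091268 (opposite signs)
step 1: m = 1.640000, f(m) = 2.544478 > 0 → root in [1.270000, 1.640000]
step 2: m = 1.455000, f(m) = 0.323923 > 0 → root in [1.270000, 1.455000]
Midpoint of [1.270000, 1.455000] = 1.362500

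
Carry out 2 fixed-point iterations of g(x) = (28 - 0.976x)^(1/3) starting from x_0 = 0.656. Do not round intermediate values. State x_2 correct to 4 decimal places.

x_1 = g(0.656000) = 3.013265
x_2 = g(3.013265) = 2.926318

2.9263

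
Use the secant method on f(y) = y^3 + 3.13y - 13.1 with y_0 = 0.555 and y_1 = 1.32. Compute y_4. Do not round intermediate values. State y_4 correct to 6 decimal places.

1.896081

f(y_0) = -11.191896, f(y_1) = -6.668432
y_2 = 1.320000 - (-6.668432)·(1.320000 - 0.555000)/(-6.668432 - (-11.191896)) = 2.447753; f(y_2) = 9.227167
y_3 = 2.447753 - (9.227167)·(2.447753 - 1.320000)/(9.227167 - (-6.668432)) = 1.793109; f(y_3) = -1.722298
y_4 = 1.793109 - (-1.722298)·(1.793109 - 2.447753)/(-1.722298 - (9.227167)) = 1.896081; f(y_4) = -0.348621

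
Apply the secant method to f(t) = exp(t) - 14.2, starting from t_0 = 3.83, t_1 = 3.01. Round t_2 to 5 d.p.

f(t_0) = 31.862538, f(t_1) = 6.087400
t_2 = 3.010000 - (6.087400)·(3.010000 - 3.830000)/(6.087400 - (31.862538)) = 2.816338; f(t_2) = 2.515524

2.81634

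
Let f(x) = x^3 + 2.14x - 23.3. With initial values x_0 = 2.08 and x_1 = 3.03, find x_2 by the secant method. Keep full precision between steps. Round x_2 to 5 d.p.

f(x_0) = -9.849888, f(x_1) = 11.002327
x_2 = 3.030000 - (11.002327)·(3.030000 - 2.080000)/(11.002327 - (-9.849888)) = 2.528748; f(x_2) = -1.718228

2.52875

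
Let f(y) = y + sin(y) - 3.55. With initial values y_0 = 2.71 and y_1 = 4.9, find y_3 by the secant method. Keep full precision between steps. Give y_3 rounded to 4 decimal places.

Secant update: y_(k+1) = y_k − f(y_k)·(y_k − y_(k-1))/(f(y_k) − f(y_(k-1))).
f(y_0) = -0.421682, f(y_1) = 0.367547
y_2 = 4.900000 - (0.367547)·(4.900000 - 2.710000)/(0.367547 - (-0.421682)) = 3.880108; f(y_2) = -0.343083
y_3 = 3.880108 - (-0.343083)·(3.880108 - 4.900000)/(-0.343083 - (0.367547)) = 4.372498; f(y_3) = -0.120293

4.3725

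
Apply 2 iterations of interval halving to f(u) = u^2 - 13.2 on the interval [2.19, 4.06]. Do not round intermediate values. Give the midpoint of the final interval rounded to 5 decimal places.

3.82625

f(2.190000) = -8.403900, f(4.060000) = 3.283600 (opposite signs)
step 1: m = 3.125000, f(m) = -3.434375 < 0 → root in [3.125000, 4.060000]
step 2: m = 3.592500, f(m) = -0.293944 < 0 → root in [3.592500, 4.060000]
Midpoint of [3.592500, 4.060000] = 3.826250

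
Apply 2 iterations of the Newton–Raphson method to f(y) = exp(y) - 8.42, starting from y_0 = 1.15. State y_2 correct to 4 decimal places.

2.3199

f'(y) = exp(y)
y_0 = 1.150000: f = -5.261807, f' = 3.158193 → y_1 = 1.150000 - (-5.261807)/(3.158193) = 2.816082
y_1 = 2.816082: f = 8.291241, f' = 16.711241 → y_2 = 2.816082 - (8.291241)/(16.711241) = 2.319934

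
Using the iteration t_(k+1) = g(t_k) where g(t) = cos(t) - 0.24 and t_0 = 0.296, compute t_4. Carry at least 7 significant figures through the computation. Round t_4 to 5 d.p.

0.56759

t_1 = g(0.296000) = 0.716511
t_2 = g(0.716511) = 0.514102
t_3 = g(0.514102) = 0.630735
t_4 = g(0.630735) = 0.567594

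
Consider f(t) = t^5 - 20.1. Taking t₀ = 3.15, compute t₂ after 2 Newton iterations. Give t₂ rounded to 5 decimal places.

f'(t) = 5t⁴
t_0 = 3.150000: f = 290.036420, f' = 492.280031 → t_1 = 3.150000 - (290.036420)/(492.280031) = 2.560830
t_1 = 2.560830: f = 90.029610, f' = 215.027143 → t_2 = 2.560830 - (90.029610)/(215.027143) = 2.142141

2.14214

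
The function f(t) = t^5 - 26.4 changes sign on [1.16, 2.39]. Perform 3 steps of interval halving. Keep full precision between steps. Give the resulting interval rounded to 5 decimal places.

f(1.160000) = -24.299658, f(2.390000) = 51.581127 (opposite signs)
step 1: m = 1.775000, f(m) = -8.780573 < 0 → root in [1.775000, 2.390000]
step 2: m = 2.082500, f(m) = 12.767428 > 0 → root in [1.775000, 2.082500]
step 3: m = 1.928750, f(m) = 0.291913 > 0 → root in [1.775000, 1.928750]

[1.77500, 1.92875]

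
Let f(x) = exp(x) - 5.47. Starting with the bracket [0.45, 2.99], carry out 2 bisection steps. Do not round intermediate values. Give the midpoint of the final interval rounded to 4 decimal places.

1.4025

f(0.450000) = -3.901688, f(2.990000) = 14.415682 (opposite signs)
step 1: m = 1.720000, f(m) = 0.114528 > 0 → root in [0.450000, 1.720000]
step 2: m = 1.085000, f(m) = -2.510560 < 0 → root in [1.085000, 1.720000]
Midpoint of [1.085000, 1.720000] = 1.402500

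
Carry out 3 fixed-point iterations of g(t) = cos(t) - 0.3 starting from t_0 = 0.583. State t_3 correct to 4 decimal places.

0.5471

t_1 = g(0.583000) = 0.534815
t_2 = g(0.534815) = 0.560363
t_3 = g(0.560363) = 0.547062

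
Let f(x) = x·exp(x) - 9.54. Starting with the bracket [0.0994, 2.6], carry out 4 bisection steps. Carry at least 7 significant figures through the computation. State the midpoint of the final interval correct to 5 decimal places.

f(0.099400) = -9.430212, f(2.600000) = 25.465719 (opposite signs)
step 1: m = 1.349700, f(m) = -4.335194 < 0 → root in [1.349700, 2.600000]
step 2: m = 1.974850, f(m) = 4.689858 > 0 → root in [1.349700, 1.974850]
step 3: m = 1.662275, f(m) = -0.777667 < 0 → root in [1.662275, 1.974850]
step 4: m = 1.818563, f(m) = 1.667788 > 0 → root in [1.662275, 1.818563]
Midpoint of [1.662275, 1.818563] = 1.740419

1.74042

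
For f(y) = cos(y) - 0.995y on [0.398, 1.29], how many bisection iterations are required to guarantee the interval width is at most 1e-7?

Initial width b − a = 1.29 − 0.398 = 0.892000.
After n steps the width is (b−a)/2^n; need (b−a)/2^n ≤ 1e-7.
So n ≥ log₂(0.892000/1e-7) = log₂(8920000.0000) ≈ 23.0886.
Hence n = 24.

24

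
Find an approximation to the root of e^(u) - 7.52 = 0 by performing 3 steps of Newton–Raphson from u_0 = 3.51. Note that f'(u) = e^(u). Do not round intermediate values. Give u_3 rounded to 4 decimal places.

2.0373

u_0 = 3.510000: f = 25.928268, f' = 33.448268 → u_1 = 3.510000 - (25.928268)/(33.448268) = 2.734825
u_1 = 2.734825: f = 7.887044, f' = 15.407044 → u_2 = 2.734825 - (7.887044)/(15.407044) = 2.222913
u_2 = 2.222913: f = 1.714193, f' = 9.234193 → u_3 = 2.222913 - (1.714193)/(9.234193) = 2.037278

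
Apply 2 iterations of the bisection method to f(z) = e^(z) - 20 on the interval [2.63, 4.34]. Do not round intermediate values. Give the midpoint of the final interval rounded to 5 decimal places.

2.84375

f(2.630000) = -6.126230, f(4.340000) = 56.707539 (opposite signs)
step 1: m = 3.485000, f(m) = 12.622427 > 0 → root in [2.630000, 3.485000]
step 2: m = 3.057500, f(m) = 1.274305 > 0 → root in [2.630000, 3.057500]
Midpoint of [2.630000, 3.057500] = 2.843750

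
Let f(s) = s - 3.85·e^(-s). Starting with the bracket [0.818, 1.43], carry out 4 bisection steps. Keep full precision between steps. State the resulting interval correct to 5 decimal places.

[1.16225, 1.20050]

f(0.818000) = -0.881057, f(1.430000) = 0.508661 (opposite signs)
step 1: m = 1.124000, f(m) = -0.127163 < 0 → root in [1.124000, 1.430000]
step 2: m = 1.277000, f(m) = 0.203340 > 0 → root in [1.124000, 1.277000]
step 3: m = 1.200500, f(m) = 0.041482 > 0 → root in [1.124000, 1.200500]
step 4: m = 1.162250, f(m) = -0.041959 < 0 → root in [1.162250, 1.200500]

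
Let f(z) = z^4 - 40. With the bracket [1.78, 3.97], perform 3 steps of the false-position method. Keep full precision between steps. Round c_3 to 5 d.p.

False-position update: c = (a·f(b) − b·f(a))/(f(b) − f(a)); replace the endpoint whose sign matches f(c).
f(1.780000) = -29.961241, f(3.970000) = 208.405969
step 1: c = 2.055269, f(c) = -22.156718 < 0 → new bracket [2.055269, 3.970000]
step 2: c = 2.239272, f(c) = -14.856415 < 0 → new bracket [2.239272, 3.970000]
step 3: c = 2.354439, f(c) = -9.270928 < 0 → new bracket [2.354439, 3.970000]

2.35444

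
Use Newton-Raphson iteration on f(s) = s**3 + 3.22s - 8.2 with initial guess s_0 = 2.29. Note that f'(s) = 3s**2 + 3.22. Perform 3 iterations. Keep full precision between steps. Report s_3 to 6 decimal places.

Newton update: s ← s − f(s)/f'(s).
s_0 = 2.290000: f = 11.182789, f' = 18.952300 → s_1 = 2.290000 - (11.182789)/(18.952300) = 1.699951
s_1 = 1.699951: f = 2.186415, f' = 11.889498 → s_2 = 1.699951 - (2.186415)/(11.889498) = 1.516056
s_2 = 1.516056: f = 0.166244, f' = 10.115279 → s_3 = 1.516056 - (0.166244)/(10.115279) = 1.499621

1.499621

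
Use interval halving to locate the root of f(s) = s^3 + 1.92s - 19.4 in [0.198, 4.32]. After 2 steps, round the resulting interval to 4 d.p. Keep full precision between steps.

f(0.198000) = -19.012078, f(4.320000) = 69.515968 (opposite signs)
step 1: m = 2.259000, f(m) = -3.534860 < 0 → root in [2.259000, 4.320000]
step 2: m = 3.289500, f(m) = 22.510895 > 0 → root in [2.259000, 3.289500]

[2.2590, 3.2895]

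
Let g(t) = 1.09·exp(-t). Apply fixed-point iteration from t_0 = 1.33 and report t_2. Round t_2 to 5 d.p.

t_1 = g(1.330000) = 0.288280
t_2 = g(0.288280) = 0.817011

0.81701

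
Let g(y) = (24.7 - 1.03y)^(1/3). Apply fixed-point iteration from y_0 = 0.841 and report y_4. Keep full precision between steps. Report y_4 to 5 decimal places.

2.79444

y_1 = g(0.841000) = 2.877824
y_2 = g(2.877824) = 2.790779
y_3 = g(2.790779) = 2.794611
y_4 = g(2.794611) = 2.794443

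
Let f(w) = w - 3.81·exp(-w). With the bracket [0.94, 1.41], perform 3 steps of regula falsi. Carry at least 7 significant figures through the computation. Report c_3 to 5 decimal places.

1.17580

f(0.940000) = -0.548292, f(1.410000) = 0.479814
step 1: c = 1.190652, f(c) = 0.032325 > 0 → new bracket [0.940000, 1.190652]
step 2: c = 1.176698, f(c) = 0.002093 > 0 → new bracket [0.940000, 1.176698]
step 3: c = 1.175797, f(c) = 0.000135 > 0 → new bracket [0.940000, 1.175797]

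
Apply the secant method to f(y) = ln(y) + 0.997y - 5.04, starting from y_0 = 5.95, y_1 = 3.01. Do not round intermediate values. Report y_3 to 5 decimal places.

3.73467

Secant update: y_(k+1) = y_k − f(y_k)·(y_k − y_(k-1))/(f(y_k) − f(y_(k-1))).
f(y_0) = 2.675541, f(y_1) = -0.937090
y_2 = 3.010000 - (-0.937090)·(3.010000 - 5.950000)/(-0.937090 - (2.675541)) = 3.772614; f(y_2) = 0.049065
y_3 = 3.772614 - (0.049065)·(3.772614 - 3.010000)/(0.049065 - (-0.937090)) = 3.734672; f(y_3) = 0.001127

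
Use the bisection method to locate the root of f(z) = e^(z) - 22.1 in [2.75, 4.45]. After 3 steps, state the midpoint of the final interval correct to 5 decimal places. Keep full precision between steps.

3.06875

f(2.750000) = -6.457368, f(4.450000) = 63.526944 (opposite signs)
step 1: m = 3.600000, f(m) = 14.498234 > 0 → root in [2.750000, 3.600000]
step 2: m = 3.175000, f(m) = 1.826820 > 0 → root in [2.750000, 3.175000]
step 3: m = 2.962500, f(m) = -2.753723 < 0 → root in [2.962500, 3.175000]
Midpoint of [2.962500, 3.175000] = 3.068750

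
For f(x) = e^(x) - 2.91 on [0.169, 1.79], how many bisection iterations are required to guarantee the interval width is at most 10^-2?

8

Initial width b − a = 1.79 − 0.169 = 1.621000.
After n steps the width is (b−a)/2^n; need (b−a)/2^n ≤ 10^-2.
So n ≥ log₂(1.621000/10^-2) = log₂(162.1000) ≈ 7.3407.
Hence n = 8.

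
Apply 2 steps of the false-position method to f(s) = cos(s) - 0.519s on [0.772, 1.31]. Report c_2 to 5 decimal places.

False-position update: c = (a·f(b) − b·f(a))/(f(b) − f(a)); replace the endpoint whose sign matches f(c).
f(0.772000) = 0.315849, f(1.310000) = -0.422040
step 1: c = 1.002288, f(c) = 0.018189 > 0 → new bracket [1.002288, 1.310000]
step 2: c = 1.015001, f(c) = 0.000833 > 0 → new bracket [1.015001, 1.310000]

1.01500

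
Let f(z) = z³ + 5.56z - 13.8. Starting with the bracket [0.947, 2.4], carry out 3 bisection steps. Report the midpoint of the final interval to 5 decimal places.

1.58269

f(0.947000) = -7.685402, f(2.400000) = 13.368000 (opposite signs)
step 1: m = 1.673500, f(m) = 0.191468 > 0 → root in [0.947000, 1.673500]
step 2: m = 1.310250, f(m) = -4.265632 < 0 → root in [1.310250, 1.673500]
step 3: m = 1.491875, f(m) = -2.184722 < 0 → root in [1.491875, 1.673500]
Midpoint of [1.491875, 1.673500] = 1.582688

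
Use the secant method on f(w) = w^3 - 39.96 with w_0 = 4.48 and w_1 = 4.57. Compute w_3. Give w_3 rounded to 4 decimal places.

f(w_0) = 49.955392, f(w_1) = 55.483993
w_2 = 4.570000 - (55.483993)·(4.570000 - 4.480000)/(55.483993 - (49.955392)) = 3.666777; f(w_2) = 9.340748
w_3 = 3.666777 - (9.340748)·(3.666777 - 4.570000)/(9.340748 - (55.483993)) = 3.483938; f(w_3) = 2.327433

3.4839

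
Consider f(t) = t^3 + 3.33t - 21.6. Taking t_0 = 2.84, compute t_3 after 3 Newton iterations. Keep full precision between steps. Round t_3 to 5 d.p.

Newton update: t ← t − f(t)/f'(t).
f'(t) = 3t^2 + 3.33
t_0 = 2.840000: f = 10.763504, f' = 27.526800 → t_1 = 2.840000 - (10.763504)/(27.526800) = 2.448981
t_1 = 2.448981: f = 1.242888, f' = 21.322523 → t_2 = 2.448981 - (1.242888)/(21.322523) = 2.390691
t_2 = 2.390691: f = 0.024765, f' = 20.476210 → t_3 = 2.390691 - (0.024765)/(20.476210) = 2.389482

2.38948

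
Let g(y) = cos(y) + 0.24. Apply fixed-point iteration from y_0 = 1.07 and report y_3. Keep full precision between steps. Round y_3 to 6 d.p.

0.787248

y_1 = g(1.070000) = 0.720124
y_2 = g(0.720124) = 0.991724
y_3 = g(0.991724) = 0.787248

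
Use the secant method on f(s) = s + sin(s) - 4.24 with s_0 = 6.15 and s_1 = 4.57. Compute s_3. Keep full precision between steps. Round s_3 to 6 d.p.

f(s_0) = 1.777208, f(s_1) = -0.659880
s_2 = 4.570000 - (-0.659880)·(4.570000 - 6.150000)/(-0.659880 - (1.777208)) = 4.997810; f(s_2) = -0.201733
s_3 = 4.997810 - (-0.201733)·(4.997810 - 4.570000)/(-0.201733 - (-0.659880)) = 5.186185; f(s_3) = 0.056343

5.186185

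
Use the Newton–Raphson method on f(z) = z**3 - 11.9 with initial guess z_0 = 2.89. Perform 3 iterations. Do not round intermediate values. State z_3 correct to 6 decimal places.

f'(z) = 3z**2
z_0 = 2.890000: f = 12.237569, f' = 25.056300 → z_1 = 2.890000 - (12.237569)/(25.056300) = 2.401597
z_1 = 2.401597: f = 1.951617, f' = 17.303006 → z_2 = 2.401597 - (1.951617)/(17.303006) = 2.288807
z_2 = 2.288807: f = 0.090222, f' = 15.715906 → z_3 = 2.288807 - (0.090222)/(15.715906) = 2.283066

2.283066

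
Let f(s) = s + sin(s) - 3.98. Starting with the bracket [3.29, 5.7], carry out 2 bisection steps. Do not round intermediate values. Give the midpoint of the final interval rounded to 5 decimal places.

f(3.290000) = -0.837863, f(5.700000) = 1.169314 (opposite signs)
step 1: m = 4.495000, f(m) = -0.461464 < 0 → root in [4.495000, 5.700000]
step 2: m = 5.097500, f(m) = 0.190743 > 0 → root in [4.495000, 5.097500]
Midpoint of [4.495000, 5.097500] = 4.796250

4.79625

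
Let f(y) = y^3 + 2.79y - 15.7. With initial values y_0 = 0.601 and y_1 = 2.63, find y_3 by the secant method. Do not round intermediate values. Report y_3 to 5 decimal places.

2.07137

Secant update: y_(k+1) = y_k − f(y_k)·(y_k − y_(k-1))/(f(y_k) − f(y_(k-1))).
f(y_0) = -13.806128, f(y_1) = 9.829147
y_2 = 2.630000 - (9.829147)·(2.630000 - 0.601000)/(9.829147 - (-13.806128)) = 1.786204; f(y_2) = -5.017557
y_3 = 1.786204 - (-5.017557)·(1.786204 - 2.630000)/(-5.017557 - (9.829147)) = 2.071372; f(y_3) = -1.033487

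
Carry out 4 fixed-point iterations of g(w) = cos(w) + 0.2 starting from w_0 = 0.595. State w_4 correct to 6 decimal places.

w_1 = g(0.595000) = 1.028148
w_2 = g(1.028148) = 0.716405
w_3 = g(0.716405) = 0.954171
w_4 = g(0.954171) = 0.778285

0.778285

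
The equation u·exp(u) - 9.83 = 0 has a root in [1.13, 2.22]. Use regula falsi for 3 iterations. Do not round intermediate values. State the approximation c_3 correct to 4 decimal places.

1.7170

f(1.130000) = -6.331908, f(2.220000) = 10.610275
step 1: c = 1.537373, f(c) = -2.677604 < 0 → new bracket [1.537373, 2.220000]
step 2: c = 1.674927, f(c) = -0.888561 < 0 → new bracket [1.674927, 2.220000]
step 3: c = 1.717047, f(c) = -0.269377 < 0 → new bracket [1.717047, 2.220000]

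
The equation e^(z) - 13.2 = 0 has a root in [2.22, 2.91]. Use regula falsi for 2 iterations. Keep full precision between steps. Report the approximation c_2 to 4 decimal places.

f(2.220000) = -3.992669, f(2.910000) = 5.156799
step 1: c = 2.521104, f(c) = -0.757674 < 0 → new bracket [2.521104, 2.910000]
step 2: c = 2.570924, f(c) = -0.122102 < 0 → new bracket [2.570924, 2.910000]

2.5709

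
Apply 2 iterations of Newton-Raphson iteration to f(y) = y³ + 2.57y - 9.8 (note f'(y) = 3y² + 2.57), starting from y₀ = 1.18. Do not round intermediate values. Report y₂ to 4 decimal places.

y_0 = 1.180000: f = -5.124368, f' = 6.747200 → y_1 = 1.180000 - (-5.124368)/(6.747200) = 1.939481
y_1 = 1.939481: f = 2.479987, f' = 13.854756 → y_2 = 1.939481 - (2.479987)/(13.854756) = 1.760482

1.7605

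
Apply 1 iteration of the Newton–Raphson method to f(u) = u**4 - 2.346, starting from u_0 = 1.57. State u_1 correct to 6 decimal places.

1.329055

Newton update: u ← u − f(u)/f'(u).
f'(u) = 4u**3
u_0 = 1.570000: f = 3.729732, f' = 15.479572 → u_1 = 1.570000 - (3.729732)/(15.479572) = 1.329055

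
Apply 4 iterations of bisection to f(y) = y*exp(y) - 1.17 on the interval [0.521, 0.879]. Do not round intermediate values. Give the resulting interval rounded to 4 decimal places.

f(0.521000) = -0.292787, f(0.879000) = 0.947063 (opposite signs)
step 1: m = 0.700000, f(m) = 0.239627 > 0 → root in [0.521000, 0.700000]
step 2: m = 0.610500, f(m) = -0.045855 < 0 → root in [0.610500, 0.700000]
step 3: m = 0.655250, f(m) = 0.091765 > 0 → root in [0.610500, 0.655250]
step 4: m = 0.632875, f(m) = 0.021714 > 0 → root in [0.610500, 0.632875]

[0.6105, 0.6329]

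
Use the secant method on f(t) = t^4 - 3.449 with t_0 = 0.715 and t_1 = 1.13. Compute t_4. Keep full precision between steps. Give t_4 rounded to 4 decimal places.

1.3402

f(t_0) = -3.187649, f(t_1) = -1.818526
t_2 = 1.130000 - (-1.818526)·(1.130000 - 0.715000)/(-1.818526 - (-3.187649)) = 1.681221; f(t_2) = 4.540116
t_3 = 1.681221 - (4.540116)·(1.681221 - 1.130000)/(4.540116 - (-1.818526)) = 1.287645; f(t_3) = -0.699936
t_4 = 1.287645 - (-0.699936)·(1.287645 - 1.681221)/(-0.699936 - (4.540116)) = 1.340217; f(t_4) = -0.222734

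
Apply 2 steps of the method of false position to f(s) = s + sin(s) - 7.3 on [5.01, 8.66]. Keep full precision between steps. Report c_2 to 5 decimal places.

6.81874

f(5.010000) = -3.246040, f(8.660000) = 2.052377
step 1: c = 7.246148, f(c) = 0.767036 > 0 → new bracket [5.010000, 7.246148]
step 2: c = 6.818744, f(c) = 0.029066 > 0 → new bracket [5.010000, 6.818744]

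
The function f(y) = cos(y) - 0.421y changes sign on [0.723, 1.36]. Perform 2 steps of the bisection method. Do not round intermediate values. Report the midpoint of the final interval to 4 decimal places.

1.1211

f(0.723000) = 0.445441, f(1.360000) = -0.363321 (opposite signs)
step 1: m = 1.041500, f(m) = 0.066455 > 0 → root in [1.041500, 1.360000]
step 2: m = 1.200750, f(m) = -0.143857 < 0 → root in [1.041500, 1.200750]
Midpoint of [1.041500, 1.200750] = 1.121125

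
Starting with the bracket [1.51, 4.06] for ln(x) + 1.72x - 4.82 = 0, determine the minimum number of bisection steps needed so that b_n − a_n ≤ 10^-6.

Initial width b − a = 4.06 − 1.51 = 2.550000.
After n steps the width is (b−a)/2^n; need (b−a)/2^n ≤ 10^-6.
So n ≥ log₂(2.550000/10^-6) = log₂(2550000.0000) ≈ 21.2821.
Hence n = 22.

22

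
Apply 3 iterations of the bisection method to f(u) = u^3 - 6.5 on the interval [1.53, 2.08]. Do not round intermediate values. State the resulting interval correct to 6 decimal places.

f(1.530000) = -2.918423, f(2.080000) = 2.498912 (opposite signs)
step 1: m = 1.805000, f(m) = -0.619265 < 0 → root in [1.805000, 2.080000]
step 2: m = 1.942500, f(m) = 0.829647 > 0 → root in [1.805000, 1.942500]
step 3: m = 1.873750, f(m) = 0.078622 > 0 → root in [1.805000, 1.873750]

[1.805000, 1.873750]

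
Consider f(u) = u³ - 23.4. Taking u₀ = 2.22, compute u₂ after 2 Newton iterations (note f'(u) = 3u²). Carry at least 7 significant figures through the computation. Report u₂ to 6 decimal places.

u_0 = 2.220000: f = -12.458952, f' = 14.785200 → u_1 = 2.220000 - (-12.458952)/(14.785200) = 3.062664
u_1 = 3.062664: f = 5.327508, f' = 28.139728 → u_2 = 3.062664 - (5.327508)/(28.139728) = 2.873340

2.873340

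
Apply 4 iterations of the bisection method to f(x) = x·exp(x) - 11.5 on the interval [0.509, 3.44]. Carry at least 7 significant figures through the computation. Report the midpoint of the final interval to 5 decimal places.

1.88291

f(0.509000) = -10.653214, f(3.440000) = 95.783136 (opposite signs)
step 1: m = 1.974500, f(m) = 2.722358 > 0 → root in [0.509000, 1.974500]
step 2: m = 1.241750, f(m) = -7.201476 < 0 → root in [1.241750, 1.974500]
step 3: m = 1.608125, f(m) = -3.469925 < 0 → root in [1.608125, 1.974500]
step 4: m = 1.791312, f(m) = -0.756928 < 0 → root in [1.791312, 1.974500]
Midpoint of [1.791312, 1.974500] = 1.882906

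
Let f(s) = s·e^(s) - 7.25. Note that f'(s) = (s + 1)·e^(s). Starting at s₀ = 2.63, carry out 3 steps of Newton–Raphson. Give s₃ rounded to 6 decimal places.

1.557932

s_0 = 2.630000: f = 29.238015, f' = 50.361785 → s_1 = 2.630000 - (29.238015)/(50.361785) = 2.049440
s_1 = 2.049440: f = 8.660945, f' = 23.674501 → s_2 = 2.049440 - (8.660945)/(23.674501) = 1.683606
s_2 = 1.683606: f = 1.816118, f' = 14.451057 → s_3 = 1.683606 - (1.816118)/(14.451057) = 1.557932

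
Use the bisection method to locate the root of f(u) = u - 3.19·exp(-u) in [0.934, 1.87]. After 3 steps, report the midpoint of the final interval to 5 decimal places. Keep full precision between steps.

f(0.934000) = -0.319602, f(1.870000) = 1.378346 (opposite signs)
step 1: m = 1.402000, f(m) = 0.616927 > 0 → root in [0.934000, 1.402000]
step 2: m = 1.168000, f(m) = 0.175947 > 0 → root in [0.934000, 1.168000]
step 3: m = 1.051000, f(m) = -0.064186 < 0 → root in [1.051000, 1.168000]
Midpoint of [1.051000, 1.168000] = 1.109500

1.10950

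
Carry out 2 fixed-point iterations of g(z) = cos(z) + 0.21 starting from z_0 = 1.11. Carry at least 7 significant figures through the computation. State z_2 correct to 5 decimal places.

1.00325

z_1 = g(1.110000) = 0.654662
z_2 = g(0.654662) = 1.003254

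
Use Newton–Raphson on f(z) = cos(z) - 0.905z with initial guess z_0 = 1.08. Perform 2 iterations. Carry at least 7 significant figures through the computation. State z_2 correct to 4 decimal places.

f'(z) = -sin(z) - 0.905
z_0 = 1.080000: f = -0.506072, f' = -1.786958 → z_1 = 1.080000 - (-0.506072)/(-1.786958) = 0.796797
z_1 = 0.796797: f = -0.022101, f' = -1.620121 → z_2 = 0.796797 - (-0.022101)/(-1.620121) = 0.783156

0.7832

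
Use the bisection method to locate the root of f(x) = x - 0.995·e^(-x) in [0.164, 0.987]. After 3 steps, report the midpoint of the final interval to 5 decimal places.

0.52406

f(0.164000) = -0.680498, f(0.987000) = 0.616170 (opposite signs)
step 1: m = 0.575500, f(m) = 0.015889 > 0 → root in [0.164000, 0.575500]
step 2: m = 0.369750, f(m) = -0.317703 < 0 → root in [0.369750, 0.575500]
step 3: m = 0.472625, f(m) = -0.147622 < 0 → root in [0.472625, 0.575500]
Midpoint of [0.472625, 0.575500] = 0.524062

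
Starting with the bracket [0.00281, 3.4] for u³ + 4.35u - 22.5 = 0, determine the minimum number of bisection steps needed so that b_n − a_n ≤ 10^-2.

9

Initial width b − a = 3.4 − 0.00281 = 3.397190.
After n steps the width is (b−a)/2^n; need (b−a)/2^n ≤ 10^-2.
So n ≥ log₂(3.397190/10^-2) = log₂(339.7190) ≈ 8.4082.
Hence n = 9.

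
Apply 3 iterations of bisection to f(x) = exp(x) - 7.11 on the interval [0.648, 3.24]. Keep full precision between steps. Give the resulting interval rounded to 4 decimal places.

f(0.648000) = -5.198286, f(3.240000) = 18.423722 (opposite signs)
step 1: m = 1.944000, f(m) = -0.123358 < 0 → root in [1.944000, 3.240000]
step 2: m = 2.592000, f(m) = 6.246458 > 0 → root in [1.944000, 2.592000]
step 3: m = 2.268000, f(m) = 2.550061 > 0 → root in [1.944000, 2.268000]

[1.9440, 2.2680]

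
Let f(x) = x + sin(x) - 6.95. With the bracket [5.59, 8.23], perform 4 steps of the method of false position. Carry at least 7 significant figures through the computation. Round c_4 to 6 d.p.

6.619752

False-position update: c = (a·f(b) − b·f(a))/(f(b) − f(a)); replace the endpoint whose sign matches f(c).
f(5.590000) = -1.998991, f(8.230000) = 2.210134
step 1: c = 6.843784, f(c) = 0.425478 > 0 → new bracket [5.590000, 6.843784]
step 2: c = 6.623754, f(c) = 0.007776 > 0 → new bracket [5.590000, 6.623754]
step 3: c = 6.619748, f(c) = -0.000008 < 0 → new bracket [6.619748, 6.623754]
step 4: c = 6.619752, f(c) = 0.000000 > 0 → new bracket [6.619748, 6.619752]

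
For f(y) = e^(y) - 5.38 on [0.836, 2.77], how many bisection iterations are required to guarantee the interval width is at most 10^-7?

25

Initial width b − a = 2.77 − 0.836 = 1.934000.
After n steps the width is (b−a)/2^n; need (b−a)/2^n ≤ 10^-7.
So n ≥ log₂(1.934000/10^-7) = log₂(19340000.0000) ≈ 24.2051.
Hence n = 25.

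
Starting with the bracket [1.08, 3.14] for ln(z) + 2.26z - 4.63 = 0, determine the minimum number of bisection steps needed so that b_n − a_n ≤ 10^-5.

Initial width b − a = 3.14 − 1.08 = 2.060000.
After n steps the width is (b−a)/2^n; need (b−a)/2^n ≤ 10^-5.
So n ≥ log₂(2.060000/10^-5) = log₂(206000.0000) ≈ 17.6523.
Hence n = 18.

18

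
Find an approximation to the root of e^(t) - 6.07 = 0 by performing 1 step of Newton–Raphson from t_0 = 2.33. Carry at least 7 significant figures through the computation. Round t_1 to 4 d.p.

1.9206

Newton update: t ← t − f(t)/f'(t).
f'(t) = e^(t)
t_0 = 2.330000: f = 4.207942, f' = 10.277942 → t_1 = 2.330000 - (4.207942)/(10.277942) = 1.920585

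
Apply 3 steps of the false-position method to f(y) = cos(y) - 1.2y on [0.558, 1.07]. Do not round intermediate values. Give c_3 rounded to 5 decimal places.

f(0.558000) = 0.178716, f(1.070000) = -0.803876
step 1: c = 0.651124, f(c) = 0.014055 > 0 → new bracket [0.651124, 1.070000]
step 2: c = 0.658321, f(c) = 0.001035 > 0 → new bracket [0.658321, 1.070000]
step 3: c = 0.658851, f(c) = 0.000076 > 0 → new bracket [0.658851, 1.070000]

0.65885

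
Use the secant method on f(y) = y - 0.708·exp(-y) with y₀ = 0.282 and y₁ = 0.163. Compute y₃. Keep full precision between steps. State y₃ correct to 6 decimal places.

f(y_0) = -0.252026, f(y_1) = -0.438511
y_2 = 0.163000 - (-0.438511)·(0.163000 - 0.282000)/(-0.438511 - (-0.252026)) = 0.442823; f(y_2) = -0.011869
y_3 = 0.442823 - (-0.011869)·(0.442823 - 0.163000)/(-0.011869 - (-0.438511)) = 0.450608; f(y_3) = -0.000559

0.450608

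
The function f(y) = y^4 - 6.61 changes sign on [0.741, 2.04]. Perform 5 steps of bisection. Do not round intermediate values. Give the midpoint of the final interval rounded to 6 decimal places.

f(0.741000) = -6.308510, f(2.040000) = 10.708915 (opposite signs)
step 1: m = 1.390500, f(m) = -2.871615 < 0 → root in [1.390500, 2.040000]
step 2: m = 1.715250, f(m) = 2.045850 > 0 → root in [1.390500, 1.715250]
step 3: m = 1.552875, f(m) = -0.795050 < 0 → root in [1.552875, 1.715250]
step 4: m = 1.634063, f(m) = 0.519756 > 0 → root in [1.552875, 1.634063]
step 5: m = 1.593469, f(m) = -0.162755 < 0 → root in [1.593469, 1.634063]
Midpoint of [1.593469, 1.634063] = 1.613766

1.613766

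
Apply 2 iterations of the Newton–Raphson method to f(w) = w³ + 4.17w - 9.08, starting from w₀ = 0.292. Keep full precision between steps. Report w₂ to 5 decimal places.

1.57276

Newton update: w ← w − f(w)/f'(w).
f'(w) = 3w² + 4.17
w_0 = 0.292000: f = -7.837463, f' = 4.425792 → w_1 = 0.292000 - (-7.837463)/(4.425792) = 2.062861
w_1 = 2.062861: f = 8.300422, f' = 16.936188 → w_2 = 2.062861 - (8.300422)/(16.936188) = 1.572761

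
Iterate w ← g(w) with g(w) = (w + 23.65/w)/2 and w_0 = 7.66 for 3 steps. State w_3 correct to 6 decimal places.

w_1 = g(7.660000) = 5.373734
w_2 = g(5.373734) = 4.887385
w_3 = g(4.887385) = 4.863187

4.863187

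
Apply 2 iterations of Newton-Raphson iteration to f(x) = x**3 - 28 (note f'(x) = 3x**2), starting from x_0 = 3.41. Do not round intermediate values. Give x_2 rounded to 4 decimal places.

x_0 = 3.410000: f = 11.651821, f' = 34.884300 → x_1 = 3.410000 - (11.651821)/(34.884300) = 3.075987
x_1 = 3.075987: f = 1.104045, f' = 28.385082 → x_2 = 3.075987 - (1.104045)/(28.385082) = 3.037091

3.0371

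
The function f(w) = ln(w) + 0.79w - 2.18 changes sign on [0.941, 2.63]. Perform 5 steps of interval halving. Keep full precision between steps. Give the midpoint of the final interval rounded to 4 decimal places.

f(0.941000) = -1.497422, f(2.630000) = 0.864684 (opposite signs)
step 1: m = 1.785500, f(m) = -0.189757 < 0 → root in [1.785500, 2.630000]
step 2: m = 2.207750, f(m) = 0.356096 > 0 → root in [1.785500, 2.207750]
step 3: m = 1.996625, f(m) = 0.088792 > 0 → root in [1.785500, 1.996625]
step 4: m = 1.891062, f(m) = -0.048922 < 0 → root in [1.891062, 1.996625]
step 5: m = 1.943844, f(m) = 0.020304 > 0 → root in [1.891062, 1.943844]
Midpoint of [1.891062, 1.943844] = 1.917453

1.9175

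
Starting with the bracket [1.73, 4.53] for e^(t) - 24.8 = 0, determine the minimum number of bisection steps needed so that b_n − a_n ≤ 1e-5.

19

Initial width b − a = 4.53 − 1.73 = 2.800000.
After n steps the width is (b−a)/2^n; need (b−a)/2^n ≤ 1e-5.
So n ≥ log₂(2.800000/1e-5) = log₂(280000.0000) ≈ 18.0951.
Hence n = 19.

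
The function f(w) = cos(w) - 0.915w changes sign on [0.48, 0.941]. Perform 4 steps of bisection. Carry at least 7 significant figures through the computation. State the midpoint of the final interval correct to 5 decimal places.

0.78253

f(0.480000) = 0.447795, f(0.941000) = -0.272035 (opposite signs)
step 1: m = 0.710500, f(m) = 0.107928 > 0 → root in [0.710500, 0.941000]
step 2: m = 0.825750, f(m) = -0.077555 < 0 → root in [0.710500, 0.825750]
step 3: m = 0.768125, f(m) = 0.016380 > 0 → root in [0.768125, 0.825750]
step 4: m = 0.796937, f(m) = -0.030297 < 0 → root in [0.768125, 0.796937]
Midpoint of [0.768125, 0.796937] = 0.782531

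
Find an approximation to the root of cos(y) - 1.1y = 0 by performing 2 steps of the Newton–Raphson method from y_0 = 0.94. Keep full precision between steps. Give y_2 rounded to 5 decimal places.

0.69706

f'(y) = -sin(y) - 1.1
y_0 = 0.940000: f = -0.444212, f' = -1.907558 → y_1 = 0.940000 - (-0.444212)/(-1.907558) = 0.707131
y_1 = 0.707131: f = -0.017614, f' = -1.749655 → y_2 = 0.707131 - (-0.017614)/(-1.749655) = 0.697063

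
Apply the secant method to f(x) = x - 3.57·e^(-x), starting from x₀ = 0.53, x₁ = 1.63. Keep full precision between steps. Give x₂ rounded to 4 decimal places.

1.2209

Secant update: x_(k+1) = x_k − f(x_k)·(x_k − x_(k-1))/(f(x_k) − f(x_(k-1))).
f(x_0) = -1.571320, f(x_1) = 0.930531
x_2 = 1.630000 - (0.930531)·(1.630000 - 0.530000)/(0.930531 - (-1.571320)) = 1.220869; f(x_2) = 0.167813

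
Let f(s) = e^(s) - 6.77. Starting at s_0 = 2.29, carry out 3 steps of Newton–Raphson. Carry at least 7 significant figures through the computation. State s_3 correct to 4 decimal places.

f'(s) = e^(s)
s_0 = 2.290000: f = 3.104938, f' = 9.874938 → s_1 = 2.290000 - (3.104938)/(9.874938) = 1.975574
s_1 = 1.975574: f = 0.440757, f' = 7.210757 → s_2 = 1.975574 - (0.440757)/(7.210757) = 1.914449
s_2 = 1.914449: f = 0.013200, f' = 6.783200 → s_3 = 1.914449 - (0.013200)/(6.783200) = 1.912503

1.9125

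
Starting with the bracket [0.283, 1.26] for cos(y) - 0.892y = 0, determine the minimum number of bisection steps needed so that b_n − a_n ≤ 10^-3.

10

Initial width b − a = 1.26 − 0.283 = 0.977000.
After n steps the width is (b−a)/2^n; need (b−a)/2^n ≤ 10^-3.
So n ≥ log₂(0.977000/10^-3) = log₂(977.0000) ≈ 9.9322.
Hence n = 10.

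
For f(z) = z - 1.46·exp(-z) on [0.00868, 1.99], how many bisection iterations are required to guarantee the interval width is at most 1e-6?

21

Initial width b − a = 1.99 − 0.00868 = 1.981320.
After n steps the width is (b−a)/2^n; need (b−a)/2^n ≤ 1e-6.
So n ≥ log₂(1.981320/1e-6) = log₂(1981320.0000) ≈ 20.9180.
Hence n = 21.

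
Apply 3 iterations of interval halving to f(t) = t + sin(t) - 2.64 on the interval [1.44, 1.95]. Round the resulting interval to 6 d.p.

[1.631250, 1.695000]

f(1.440000) = -0.208542, f(1.950000) = 0.238960 (opposite signs)
step 1: m = 1.695000, f(m) = 0.047297 > 0 → root in [1.440000, 1.695000]
step 2: m = 1.567500, f(m) = -0.072505 < 0 → root in [1.567500, 1.695000]
step 3: m = 1.631250, f(m) = -0.010577 < 0 → root in [1.631250, 1.695000]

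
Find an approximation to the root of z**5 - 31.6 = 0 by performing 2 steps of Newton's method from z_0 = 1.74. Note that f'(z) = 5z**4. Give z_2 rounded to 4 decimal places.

2.0019

z_0 = 1.740000: f = -15.650531, f' = 45.831809 → z_1 = 1.740000 - (-15.650531)/(45.831809) = 2.081477
z_1 = 2.081477: f = 7.471365, f' = 93.854882 → z_2 = 2.081477 - (7.471365)/(93.854882) = 2.001872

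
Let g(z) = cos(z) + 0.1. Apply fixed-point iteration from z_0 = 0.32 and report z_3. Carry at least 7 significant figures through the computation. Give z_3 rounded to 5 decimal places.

z_1 = g(0.320000) = 1.049235
z_2 = g(1.049235) = 0.598234
z_3 = g(0.598234) = 0.926331

0.92633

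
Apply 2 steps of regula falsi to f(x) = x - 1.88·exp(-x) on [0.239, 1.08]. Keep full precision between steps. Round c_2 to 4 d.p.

0.8293

False-position update: c = (a·f(b) − b·f(a))/(f(b) − f(a)); replace the endpoint whose sign matches f(c).
f(0.239000) = -1.241340, f(1.080000) = 0.441560
step 1: c = 0.859338, f(c) = 0.063266 > 0 → new bracket [0.239000, 0.859338]
step 2: c = 0.829255, f(c) = 0.008871 > 0 → new bracket [0.239000, 0.829255]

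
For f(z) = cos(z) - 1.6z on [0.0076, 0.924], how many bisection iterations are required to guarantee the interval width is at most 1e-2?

7

Initial width b − a = 0.924 − 0.0076 = 0.916400.
After n steps the width is (b−a)/2^n; need (b−a)/2^n ≤ 1e-2.
So n ≥ log₂(0.916400/1e-2) = log₂(91.6400) ≈ 6.5179.
Hence n = 7.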